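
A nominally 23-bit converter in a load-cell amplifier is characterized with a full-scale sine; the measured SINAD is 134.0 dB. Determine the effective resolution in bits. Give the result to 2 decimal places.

21.97 bits

ENOB = (134.0 − 1.76)/6.02 = 21.9668 bits.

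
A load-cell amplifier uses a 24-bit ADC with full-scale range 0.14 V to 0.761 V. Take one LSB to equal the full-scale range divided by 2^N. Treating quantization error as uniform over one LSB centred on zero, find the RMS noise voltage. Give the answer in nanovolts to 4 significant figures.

10.69 nV

The full-scale span is 0.761 − (0.14) = 0.621 V.
One LSB is 0.621 V / 16777216 = 37.0145 nV.
V_rms = LSB/√12 = 37.0145 nV / √12 = 10.69 nV.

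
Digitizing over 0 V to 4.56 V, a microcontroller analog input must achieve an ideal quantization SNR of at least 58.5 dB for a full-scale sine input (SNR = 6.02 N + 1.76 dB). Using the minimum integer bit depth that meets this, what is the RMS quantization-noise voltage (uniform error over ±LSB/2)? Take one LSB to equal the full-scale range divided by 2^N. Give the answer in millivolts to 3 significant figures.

Range is 4.56 V.
Solving 6.02 N ≥ 58.5 − 1.76: N ≥ 9.425. Round up → N = 10.
LSB = 4.56 V ÷ 2^10 = 4.56/1024 V = 4.4531 mV.
σ_q = LSB/√12 = 4.4531 mV/3.4641 = 1.29 mV.

1.29 mV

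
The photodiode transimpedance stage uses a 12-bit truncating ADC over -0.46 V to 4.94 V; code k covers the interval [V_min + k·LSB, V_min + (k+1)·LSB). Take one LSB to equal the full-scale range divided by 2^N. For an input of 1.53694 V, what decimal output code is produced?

Full-scale range = 4.94 V − (-0.46 V) = 5.4 V. LSB = 5.4 V / 2^12 ≈ 1.318 mV.
V_in − V_min = 1.53694 − (-0.46) = 1.99694 V.
Divide by LSB: 1.99694 × 4096/5.4 = 1514.7160.
Truncating gives code 1514.

1514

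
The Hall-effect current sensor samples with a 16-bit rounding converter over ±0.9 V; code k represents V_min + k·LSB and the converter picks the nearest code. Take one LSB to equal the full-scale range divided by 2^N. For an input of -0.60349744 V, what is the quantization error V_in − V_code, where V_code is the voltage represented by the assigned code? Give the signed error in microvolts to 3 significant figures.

+9.03 µV

Full-scale range = 0.9 V − (-0.9 V) = 1.8 V. LSB = 1.8 V / 2^16 ≈ 27.47 µV.
Position in LSBs: (-0.60349744 − (-0.9)) × 65536/1.8 = 10795.3288; rounding gives k = 10795.
V_code = -0.9 + (10795/65536) × 1.8 = -0.60350646973 V.
Error = V_in − V_code = -0.60349744 − (-0.60350646973) = +9.03 µV.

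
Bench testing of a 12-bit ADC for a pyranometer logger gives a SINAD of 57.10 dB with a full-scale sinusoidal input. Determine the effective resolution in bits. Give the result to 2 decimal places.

9.19 bits

Inverting SNR = 6.02 N + 1.76: N_eff = (57.10 − 1.76)/6.02 = 9.1927.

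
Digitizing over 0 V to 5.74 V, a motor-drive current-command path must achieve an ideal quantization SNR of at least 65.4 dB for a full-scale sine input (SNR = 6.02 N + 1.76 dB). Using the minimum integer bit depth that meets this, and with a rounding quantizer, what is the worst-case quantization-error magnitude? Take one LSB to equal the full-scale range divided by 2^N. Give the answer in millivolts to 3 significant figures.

1.40 mV

Range is 5.74 V.
Required N = ⌈(65.4 − 1.76)/6.02⌉ = ⌈10.571⌉ = 11.
LSB = 5.74 V ÷ 2^11 = 5.74/2048 V = 2.8027 mV.
Max error for round-to-nearest is LSB/2 = 1.40 mV.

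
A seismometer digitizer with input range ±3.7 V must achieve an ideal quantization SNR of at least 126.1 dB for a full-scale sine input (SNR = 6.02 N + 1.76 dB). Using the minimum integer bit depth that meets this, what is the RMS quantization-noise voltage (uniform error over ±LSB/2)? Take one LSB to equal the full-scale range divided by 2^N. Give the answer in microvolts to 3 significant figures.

1.02 µV

The full-scale span is 3.7 − (-3.7) = 7.4 V.
Required N = ⌈(126.1 − 1.76)/6.02⌉ = ⌈20.654⌉ = 21.
LSB = 7.4 V ÷ 2^21 = 7.4/2097152 V = 3.5286 µV.
V_rms = LSB/√12 = 1.02 µV.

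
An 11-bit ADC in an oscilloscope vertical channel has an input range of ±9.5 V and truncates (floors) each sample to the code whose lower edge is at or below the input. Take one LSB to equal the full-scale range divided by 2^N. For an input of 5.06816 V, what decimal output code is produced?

Span: 9.5 V − (-9.5 V) = 19 V. LSB = 19 V / 2^11 ≈ 9.277 mV.
V_in − V_min = 5.06816 − (-9.5) = 14.56816 V.
Divide by LSB: 14.56816 × 2048/19 = 1570.2943.
Truncating gives code 1570.

1570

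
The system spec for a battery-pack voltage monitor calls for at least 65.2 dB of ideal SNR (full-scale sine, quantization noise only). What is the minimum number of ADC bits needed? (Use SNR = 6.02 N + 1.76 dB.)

11 bits

6.02 N + 1.76 ≥ 65.2 gives N ≥ 10.538, so the minimum integer is 11.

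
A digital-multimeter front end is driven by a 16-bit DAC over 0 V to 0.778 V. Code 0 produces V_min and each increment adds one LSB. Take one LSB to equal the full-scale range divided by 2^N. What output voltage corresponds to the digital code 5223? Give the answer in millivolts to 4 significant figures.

Full-scale range = 0.778 V. LSB = 0.778 V / 2^16.
V_out = 0 + 5223 × (0.778/65536) V
      = 0 + 0.0620040 = 0.0620040 V.

62.00 mV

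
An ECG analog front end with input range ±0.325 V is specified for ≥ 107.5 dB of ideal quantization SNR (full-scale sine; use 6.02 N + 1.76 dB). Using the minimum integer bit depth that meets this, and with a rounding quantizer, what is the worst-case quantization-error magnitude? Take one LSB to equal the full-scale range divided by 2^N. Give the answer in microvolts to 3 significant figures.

Span: 0.325 V − (-0.325 V) = 0.65 V.
N ≥ (107.5 − 1.76)/6.02 = 17.565 → N_min = 18.
One LSB is 0.65 V / 262144 = 2.4796 µV.
Max error for round-to-nearest is LSB/2 = 1.24 µV.

1.24 µV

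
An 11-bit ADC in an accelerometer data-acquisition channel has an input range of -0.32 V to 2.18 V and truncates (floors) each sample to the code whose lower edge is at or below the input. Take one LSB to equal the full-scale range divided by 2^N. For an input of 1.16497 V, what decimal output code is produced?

1216

Range = 2.18 − (-0.32) = 2.5 V. LSB = 2.5 V / 2^11 ≈ 1.221 mV.
(V_in − V_min) × 2^11/range = (1.16497 − (-0.32)) × 2048/2.5 = 1216.487.
Floor → code = 1216.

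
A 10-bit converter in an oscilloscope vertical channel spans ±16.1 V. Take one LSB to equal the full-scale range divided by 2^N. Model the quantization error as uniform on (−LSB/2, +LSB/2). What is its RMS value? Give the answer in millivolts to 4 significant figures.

Span: 16.1 V − (-16.1 V) = 32.2 V.
One LSB is 32.2 V / 1024 = 31.4453 mV.
σ_q = LSB/√12 = 31.4453 mV/3.4641 = 9.077 mV.

9.077 mV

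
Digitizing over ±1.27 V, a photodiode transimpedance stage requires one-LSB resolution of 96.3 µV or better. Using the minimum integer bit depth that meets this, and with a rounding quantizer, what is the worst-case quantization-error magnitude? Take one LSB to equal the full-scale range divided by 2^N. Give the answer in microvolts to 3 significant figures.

38.8 µV

Range = 1.27 − (-1.27) = 2.54 V.
Levels needed ≥ 2.54/96.3 µV = 26380. 2^15 = 32768 suffices, so N_min = 15.
LSB = 2.54 V / 2^15 = 77.515 µV.
Half an LSB is 38.8 µV.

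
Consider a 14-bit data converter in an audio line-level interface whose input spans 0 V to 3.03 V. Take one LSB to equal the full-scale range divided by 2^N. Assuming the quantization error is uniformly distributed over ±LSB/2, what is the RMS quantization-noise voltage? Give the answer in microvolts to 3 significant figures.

53.4 µV

V_FS = 3.03 V.
Step size = 3.03/16384 V = 184.94 µV.
RMS of a uniform error over width LSB is LSB/√12 = 53.4 µV.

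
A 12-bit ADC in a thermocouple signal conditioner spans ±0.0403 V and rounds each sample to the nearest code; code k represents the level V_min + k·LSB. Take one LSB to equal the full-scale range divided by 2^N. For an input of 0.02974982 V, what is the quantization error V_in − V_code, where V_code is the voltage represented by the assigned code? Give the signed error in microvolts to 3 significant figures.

Span: 0.0403 V − (-0.0403 V) = 0.0806 V. LSB = 0.0806 V / 2^12 ≈ 19.68 µV.
(V_in − V_min)/LSB = (0.02974982 − (-0.0403)) × 4096/0.0806 = 3559.8519 → nearest code k = 3560.
Reconstructed level: -0.0403 + 3560 × 0.0806/4096 V = 0.02975273438 V.
e = 0.02974982 − (0.02975273438) = −2.91 µV.

−2.91 µV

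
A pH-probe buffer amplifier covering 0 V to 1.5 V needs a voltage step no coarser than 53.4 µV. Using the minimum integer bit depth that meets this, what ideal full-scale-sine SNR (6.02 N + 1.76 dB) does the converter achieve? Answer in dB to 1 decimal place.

92.1 dB

V_FS = 1.5 V.
1.5 V / 53.4 µV = 28090. Since 2^14 = 16384 and 2^15 = 32768, N = 15.
SNR = 6.02 × 15 + 1.76 = 92.06 dB.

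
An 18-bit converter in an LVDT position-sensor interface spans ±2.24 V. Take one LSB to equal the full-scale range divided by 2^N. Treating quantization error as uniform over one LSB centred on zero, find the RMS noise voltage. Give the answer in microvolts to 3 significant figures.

4.93 µV

Full-scale range = 2.24 V − (-2.24 V) = 4.48 V.
Step size = 4.48/262144 V = 17.090 µV.
RMS of a uniform error over width LSB is LSB/√12 = 4.93 µV.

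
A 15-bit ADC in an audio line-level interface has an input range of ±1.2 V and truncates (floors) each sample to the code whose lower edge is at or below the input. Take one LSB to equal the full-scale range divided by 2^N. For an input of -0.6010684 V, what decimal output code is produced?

Full-scale range = 1.2 V − (-1.2 V) = 2.4 V. LSB = 2.4 V / 2^15 ≈ 73.24 µV.
code = ⌊(V_in − V_min)/LSB⌋ = ⌊(V_in − V_min) × 2^15 / range⌋
     = ⌊(-0.6010684 − (-1.2)) × 32768 / 2.4⌋ = ⌊0.5989316 × 32768/2.4⌋
     = ⌊8177.413⌋ = 8177.

8177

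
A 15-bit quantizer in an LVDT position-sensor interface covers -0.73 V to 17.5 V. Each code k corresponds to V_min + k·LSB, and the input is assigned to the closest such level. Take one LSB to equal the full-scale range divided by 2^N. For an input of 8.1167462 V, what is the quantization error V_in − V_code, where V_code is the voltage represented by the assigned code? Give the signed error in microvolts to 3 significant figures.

Range = 17.5 − (-0.73) = 18.23 V. LSB = 18.23 V / 2^15 ≈ 0.5563 mV.
(V_in − V_min)/LSB = (8.1167462 − (-0.73)) × 32768/18.23 = 15901.8200 → nearest code k = 15902.
V_code = V_min + k × range/2^15 = -0.73 + 15902 × 18.23/32768 = 8.1168463135 V.
V_in − V_code = 8.1167462 − (8.1168463135) = −100 µV.

−100 µV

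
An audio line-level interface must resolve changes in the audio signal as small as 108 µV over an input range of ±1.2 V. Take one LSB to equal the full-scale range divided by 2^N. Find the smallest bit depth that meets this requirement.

Full-scale range = 1.2 V − (-1.2 V) = 2.4 V.
Need 2^N ≥ 2.4 V / 108 µV = 22220 → N_min = 15.

15 bits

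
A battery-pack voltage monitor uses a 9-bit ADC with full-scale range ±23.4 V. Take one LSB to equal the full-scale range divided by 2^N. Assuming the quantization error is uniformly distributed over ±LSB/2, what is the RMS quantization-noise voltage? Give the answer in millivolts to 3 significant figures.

26.4 mV

Range = 23.4 − (-23.4) = 46.8 V.
LSB = 46.8 V / 2^9 = 91.406 mV.
σ_q = LSB/√12 = 91.406 mV/3.4641 = 26.4 mV.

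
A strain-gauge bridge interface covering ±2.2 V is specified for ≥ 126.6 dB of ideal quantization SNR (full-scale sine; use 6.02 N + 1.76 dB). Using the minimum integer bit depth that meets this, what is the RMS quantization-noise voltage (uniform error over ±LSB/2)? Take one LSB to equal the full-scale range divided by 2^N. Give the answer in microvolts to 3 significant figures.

0.606 µV

The full-scale span is 2.2 − (-2.2) = 4.4 V.
Solving 6.02 N ≥ 126.6 − 1.76: N ≥ 20.738. Round up → N = 21.
LSB = 4.4 V ÷ 2^21 = 4.4/2097152 V = 2.0981 µV.
V_rms = LSB/√12 = 0.606 µV.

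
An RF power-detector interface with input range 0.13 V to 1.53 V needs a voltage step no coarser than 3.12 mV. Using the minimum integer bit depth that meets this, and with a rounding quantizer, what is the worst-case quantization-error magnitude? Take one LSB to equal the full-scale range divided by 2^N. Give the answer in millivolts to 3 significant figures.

The full-scale span is 1.53 − (0.13) = 1.4 V.
Need 2^N ≥ 1.4 V / 3.12 mV = 448.7 → N_min = 9.
LSB = 1.4 V / 2^9 = 2.7344 mV.
Half an LSB is 1.37 mV.

1.37 mV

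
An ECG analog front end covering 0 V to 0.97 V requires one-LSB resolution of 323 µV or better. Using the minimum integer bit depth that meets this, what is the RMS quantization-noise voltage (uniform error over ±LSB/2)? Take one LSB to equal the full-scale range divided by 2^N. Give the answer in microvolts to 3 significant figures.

Span = 0.97 V.
Levels needed ≥ 0.97/323 µV = 3003. 2^12 = 4096 suffices, so N_min = 12.
LSB = 0.97 V / 2^12 = 236.82 µV.
RMS noise = LSB/√12 = 68.4 µV.

68.4 µV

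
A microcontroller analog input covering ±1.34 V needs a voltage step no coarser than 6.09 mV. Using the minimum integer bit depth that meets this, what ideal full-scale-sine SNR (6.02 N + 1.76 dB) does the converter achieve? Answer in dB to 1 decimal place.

Span: 1.34 V − (-1.34 V) = 2.68 V.
Levels needed ≥ 2.68/6.09 mV = 440.1. 2^9 = 512 suffices, so N_min = 9.
Ideal SNR at N = 9: 6.02·9 + 1.76 = 55.9 dB.

55.9 dB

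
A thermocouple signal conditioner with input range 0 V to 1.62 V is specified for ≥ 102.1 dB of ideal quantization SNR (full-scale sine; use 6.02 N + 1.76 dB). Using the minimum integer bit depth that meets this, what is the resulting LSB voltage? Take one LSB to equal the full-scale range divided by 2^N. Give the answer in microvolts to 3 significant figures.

Full-scale range = 1.62 V.
N ≥ (102.1 − 1.76)/6.02 = 16.668 → N_min = 17.
One LSB is 1.62 V / 131072 = 12.4 µV.

12.4 µV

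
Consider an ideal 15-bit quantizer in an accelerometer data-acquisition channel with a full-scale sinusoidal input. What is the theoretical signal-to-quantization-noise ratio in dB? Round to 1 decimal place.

92.1 dB

SNR = 6.02·15 + 1.76 = 92.06 dB.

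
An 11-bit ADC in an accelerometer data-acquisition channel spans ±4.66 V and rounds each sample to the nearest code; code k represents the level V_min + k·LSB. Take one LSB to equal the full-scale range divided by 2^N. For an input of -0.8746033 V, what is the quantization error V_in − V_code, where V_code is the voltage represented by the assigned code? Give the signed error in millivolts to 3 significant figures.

−0.853 mV

Span: 4.66 V − (-4.66 V) = 9.32 V. LSB = 9.32 V / 2^11 ≈ 4.551 mV.
(V_in − V_min)/LSB = (-0.8746033 − (-4.66)) × 2048/9.32 = 831.8125 → nearest code k = 832.
Reconstructed level: -4.66 + 832 × 9.32/2048 V = -0.8737500000 V.
V_in − V_code = -0.8746033 − (-0.8737500000) = −0.853 mV.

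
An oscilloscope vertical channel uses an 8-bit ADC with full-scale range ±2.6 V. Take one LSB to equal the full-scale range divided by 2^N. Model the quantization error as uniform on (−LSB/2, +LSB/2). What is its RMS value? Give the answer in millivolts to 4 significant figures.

Full-scale range = 2.6 V − (-2.6 V) = 5.2 V.
LSB = 5.2 V ÷ 2^8 = 5.2/256 V = 20.3125 mV.
σ_q = LSB/√12 = 20.3125 mV/3.4641 = 5.864 mV.

5.864 mV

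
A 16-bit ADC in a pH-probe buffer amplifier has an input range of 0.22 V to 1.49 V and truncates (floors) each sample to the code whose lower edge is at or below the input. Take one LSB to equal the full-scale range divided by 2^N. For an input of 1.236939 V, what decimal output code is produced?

52477

The full-scale span is 1.49 − (0.22) = 1.27 V. LSB = 1.27 V / 2^16 ≈ 19.38 µV.
V_in − V_min = 1.236939 − (0.22) = 1.016939 V.
Divide by LSB: 1.016939 × 65536/1.27 = 52477.2554.
Truncating gives code 52477.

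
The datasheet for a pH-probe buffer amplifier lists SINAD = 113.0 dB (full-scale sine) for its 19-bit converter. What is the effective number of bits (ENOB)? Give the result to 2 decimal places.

ENOB = (113.0 − 1.76)/6.02 = 18.4784 bits.

18.48 bits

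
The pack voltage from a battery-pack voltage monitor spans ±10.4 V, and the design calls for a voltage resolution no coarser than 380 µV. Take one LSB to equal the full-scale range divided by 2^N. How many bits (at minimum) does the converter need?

16 bits

Full-scale range = 10.4 V − (-10.4 V) = 20.8 V.
Need 2^N ≥ 20.8 V / 380 µV = 54740 → N_min = 16.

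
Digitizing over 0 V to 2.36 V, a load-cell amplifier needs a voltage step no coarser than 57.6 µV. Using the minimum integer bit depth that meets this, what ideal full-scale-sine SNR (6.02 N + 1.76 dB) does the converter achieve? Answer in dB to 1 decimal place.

V_FS = 2.36 V.
Need 2^N ≥ 2.36 V / 57.6 µV = 40970 → N_min = 16.
6.02(16) + 1.76 = 98.08 dB.

98.1 dB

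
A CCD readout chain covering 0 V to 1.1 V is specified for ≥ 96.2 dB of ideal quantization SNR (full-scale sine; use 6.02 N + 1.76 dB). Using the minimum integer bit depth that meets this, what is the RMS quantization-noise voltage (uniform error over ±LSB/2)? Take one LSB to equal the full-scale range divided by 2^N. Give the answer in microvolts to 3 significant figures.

4.85 µV

V_FS = 1.1 V.
6.02 N + 1.76 ≥ 96.2 gives N ≥ 15.688, so the minimum integer is 16.
LSB = 1.1 V / 2^16 = 16.785 µV.
σ_q = LSB/√12 = 16.785 µV/3.4641 = 4.85 µV.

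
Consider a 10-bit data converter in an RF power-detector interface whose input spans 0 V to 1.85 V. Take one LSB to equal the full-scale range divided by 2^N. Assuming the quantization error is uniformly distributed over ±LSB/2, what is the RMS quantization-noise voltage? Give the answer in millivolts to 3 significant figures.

0.522 mV

Range is 1.85 V.
LSB = 1.85 V ÷ 2^10 = 1.85/1024 V = 1.8066 mV.
RMS of a uniform error over width LSB is LSB/√12 = 0.522 mV.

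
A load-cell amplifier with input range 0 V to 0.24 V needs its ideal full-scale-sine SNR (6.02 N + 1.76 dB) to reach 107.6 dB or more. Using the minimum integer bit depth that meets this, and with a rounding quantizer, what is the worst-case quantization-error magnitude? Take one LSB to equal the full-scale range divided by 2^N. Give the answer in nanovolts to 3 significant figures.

Range is 0.24 V.
N ≥ (107.6 − 1.76)/6.02 = 17.581 → N_min = 18.
Step size = 0.24/262144 V = 0.91553 µV.
Max error for round-to-nearest is LSB/2 = 458 nV.

458 nV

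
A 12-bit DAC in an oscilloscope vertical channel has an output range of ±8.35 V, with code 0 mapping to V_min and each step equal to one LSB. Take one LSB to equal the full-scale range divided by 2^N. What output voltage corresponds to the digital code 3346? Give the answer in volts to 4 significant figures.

5.292 V

The full-scale span is 8.35 − (-8.35) = 16.7 V. LSB = 16.7 V / 2^12.
V_out = V_min + code × LSB = -8.35 V + 3346 × 16.7 V / 4096
      = -8.35 V + 13.6421 V = 5.29214 V.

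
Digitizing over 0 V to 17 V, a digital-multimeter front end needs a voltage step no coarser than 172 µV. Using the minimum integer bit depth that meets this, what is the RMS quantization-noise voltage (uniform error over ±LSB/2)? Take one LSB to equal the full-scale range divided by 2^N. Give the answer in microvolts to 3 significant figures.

Span = 17 V.
Required number of levels: 17/172 µV = 98837; smallest N with 2^N ≥ that is 17.
Step size = 17/131072 V = 129.70 µV.
V_rms = LSB/√12 = 37.4 µV.

37.4 µV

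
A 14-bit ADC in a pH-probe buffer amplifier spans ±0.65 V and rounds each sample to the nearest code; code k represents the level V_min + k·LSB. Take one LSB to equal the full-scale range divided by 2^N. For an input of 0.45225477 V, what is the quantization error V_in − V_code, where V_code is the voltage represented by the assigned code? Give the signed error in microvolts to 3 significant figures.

−15.7 µV

Range = 0.65 − (-0.65) = 1.3 V. LSB = 1.3 V / 2^14 ≈ 79.35 µV.
Position in LSBs: (0.45225477 − (-0.65)) × 16384/1.3 = 13891.8017; rounding gives k = 13892.
V_code = -0.65 + (13892/16384) × 1.3 = 0.45227050781 V.
Error = V_in − V_code = 0.45225477 − (0.45227050781) = −15.7 µV.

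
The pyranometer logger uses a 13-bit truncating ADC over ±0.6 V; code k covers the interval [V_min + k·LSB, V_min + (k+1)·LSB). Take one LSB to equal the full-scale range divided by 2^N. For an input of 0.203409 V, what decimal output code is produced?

Range = 0.6 − (-0.6) = 1.2 V. LSB = 1.2 V / 2^13 ≈ 146.5 µV.
(V_in − V_min) × 2^13/range = (0.203409 − (-0.6)) × 8192/1.2 = 5484.605.
Floor → code = 5484.

5484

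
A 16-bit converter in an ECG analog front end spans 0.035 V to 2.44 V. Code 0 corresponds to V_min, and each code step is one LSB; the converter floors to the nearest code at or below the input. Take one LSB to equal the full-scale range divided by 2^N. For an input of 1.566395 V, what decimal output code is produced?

41730

Range = 2.44 − (0.035) = 2.405 V. LSB = 2.405 V / 2^16 ≈ 36.70 µV.
V_in − V_min = 1.566395 − (0.035) = 1.531395 V.
Divide by LSB: 1.531395 × 65536/2.405 = 41730.3546.
Truncating gives code 41730.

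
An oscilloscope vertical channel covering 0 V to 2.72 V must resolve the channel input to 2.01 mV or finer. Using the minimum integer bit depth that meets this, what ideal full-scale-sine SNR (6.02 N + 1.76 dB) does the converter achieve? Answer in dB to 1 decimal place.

Range is 2.72 V.
Need 2^N ≥ 2.72 V / 2.01 mV = 1353 → N_min = 11.
SNR = 6.02 × 11 + 1.76 = 67.98 dB.

68.0 dB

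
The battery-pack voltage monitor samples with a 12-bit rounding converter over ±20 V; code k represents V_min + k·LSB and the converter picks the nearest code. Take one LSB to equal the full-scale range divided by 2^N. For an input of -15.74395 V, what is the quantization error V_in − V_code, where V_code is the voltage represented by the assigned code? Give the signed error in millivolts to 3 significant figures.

−1.76 mV

The full-scale span is 20 − (-20) = 40 V. LSB = 40 V / 2^12 ≈ 9.766 mV.
Position in LSBs: (-15.74395 − (-20)) × 4096/40 = 435.8195; rounding gives k = 436.
V_code = -20 + (436/4096) × 40 = -15.74218750 V.
V_in − V_code = -15.74395 − (-15.74218750) = −1.76 mV.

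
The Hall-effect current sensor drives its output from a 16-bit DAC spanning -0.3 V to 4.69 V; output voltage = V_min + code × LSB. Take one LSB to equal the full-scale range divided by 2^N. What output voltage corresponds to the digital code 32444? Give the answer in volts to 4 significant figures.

2.170 V

Span: 4.69 V − (-0.3 V) = 4.99 V. LSB = 4.99 V / 2^16.
V_out = V_min + code × LSB = -0.3 V + 32444 × 4.99 V / 65536
      = -0.3 V + 2.47033 V = 2.17033 V.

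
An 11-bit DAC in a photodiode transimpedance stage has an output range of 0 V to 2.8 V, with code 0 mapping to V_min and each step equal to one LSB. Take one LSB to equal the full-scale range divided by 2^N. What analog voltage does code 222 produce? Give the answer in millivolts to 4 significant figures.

Full-scale range = 2.8 V. LSB = 2.8 V / 2^11.
V_out = 0 + 222 × (2.8/2048) V
      = 0 + 0.303516 = 0.303516 V.

303.5 mV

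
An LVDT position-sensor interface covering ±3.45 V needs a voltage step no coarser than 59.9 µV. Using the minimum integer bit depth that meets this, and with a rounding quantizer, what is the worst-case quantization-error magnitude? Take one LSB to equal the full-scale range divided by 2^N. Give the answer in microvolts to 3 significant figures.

26.3 µV

Range = 3.45 − (-3.45) = 6.9 V.
Required number of levels: 6.9/59.9 µV = 115190; smallest N with 2^N ≥ that is 17.
LSB = 6.9 V / 2^17 = 52.643 µV.
Half an LSB is 26.3 µV.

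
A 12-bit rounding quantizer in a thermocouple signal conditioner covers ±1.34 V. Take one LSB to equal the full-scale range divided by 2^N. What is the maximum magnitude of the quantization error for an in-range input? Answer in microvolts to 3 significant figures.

327 µV

Span: 1.34 V − (-1.34 V) = 2.68 V.
LSB = 2.68 V ÷ 2^12 = 2.68/4096 V = 0.65430 mV.
A rounding quantizer has |error| ≤ LSB/2 = 327 µV.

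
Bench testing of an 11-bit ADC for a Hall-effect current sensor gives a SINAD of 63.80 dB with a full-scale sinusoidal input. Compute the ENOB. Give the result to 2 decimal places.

10.31 bits

(63.80 − 1.76) / 6.02 = 62.04/6.02 = 10.3056 effective bits.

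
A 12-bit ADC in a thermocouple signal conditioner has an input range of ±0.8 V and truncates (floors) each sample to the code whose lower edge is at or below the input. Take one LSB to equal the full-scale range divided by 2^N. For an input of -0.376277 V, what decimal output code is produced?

The full-scale span is 0.8 − (-0.8) = 1.6 V. LSB = 1.6 V / 2^12 ≈ 390.6 µV.
V_in − V_min = -0.376277 − (-0.8) = 0.423723 V.
Divide by LSB: 0.423723 × 4096/1.6 = 1084.7309.
Truncating gives code 1084.

1084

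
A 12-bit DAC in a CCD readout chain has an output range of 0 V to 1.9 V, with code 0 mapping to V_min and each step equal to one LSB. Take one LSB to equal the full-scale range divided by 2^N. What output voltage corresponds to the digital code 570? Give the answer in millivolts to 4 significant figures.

264.4 mV

Range is 1.9 V. LSB = 1.9 V / 2^12.
Output = V_min + (570/4096) × range = 0 + 0.139160 × 1.9 V
      = 0 V + 0.264404 V = 0.264404 V.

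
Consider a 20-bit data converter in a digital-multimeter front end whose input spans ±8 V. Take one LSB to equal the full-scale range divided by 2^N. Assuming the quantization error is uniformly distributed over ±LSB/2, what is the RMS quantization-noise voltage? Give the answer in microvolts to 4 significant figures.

The full-scale span is 8 − (-8) = 16 V.
One LSB is 16 V / 1048576 = 15.2588 µV.
V_rms = LSB/√12 = 15.2588 µV / √12 = 4.405 µV.

4.405 µV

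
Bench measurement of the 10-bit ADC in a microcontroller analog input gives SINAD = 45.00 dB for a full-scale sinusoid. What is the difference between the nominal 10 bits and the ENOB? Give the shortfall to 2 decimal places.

ENOB = (SINAD − 1.76)/6.02 = (45.00 − 1.76)/6.02 = 7.1827 bits.
Shortfall = 10 − 7.1827 = 2.8173 bits.

2.82 bits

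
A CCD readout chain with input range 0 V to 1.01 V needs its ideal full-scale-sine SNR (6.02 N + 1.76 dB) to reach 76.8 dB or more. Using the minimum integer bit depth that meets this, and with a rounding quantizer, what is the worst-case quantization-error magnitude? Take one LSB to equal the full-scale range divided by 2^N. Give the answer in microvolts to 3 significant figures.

Span = 1.01 V.
Solving 6.02 N ≥ 76.8 − 1.76: N ≥ 12.465. Round up → N = 13.
LSB = 1.01 V ÷ 2^13 = 1.01/8192 V = 123.29 µV.
Half an LSB is 61.6 µV.

61.6 µV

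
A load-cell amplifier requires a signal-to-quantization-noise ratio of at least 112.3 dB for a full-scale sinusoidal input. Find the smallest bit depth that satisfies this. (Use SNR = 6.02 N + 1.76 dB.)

Solving 6.02 N ≥ 112.3 − 1.76: N ≥ 18.362. Round up → N = 19.

19 bits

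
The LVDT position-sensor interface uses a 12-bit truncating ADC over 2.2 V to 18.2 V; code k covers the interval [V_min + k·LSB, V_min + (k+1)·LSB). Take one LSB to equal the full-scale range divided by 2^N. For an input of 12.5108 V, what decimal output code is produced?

2639

Range = 18.2 − (2.2) = 16 V. LSB = 16 V / 2^12 ≈ 3.906 mV.
(V_in − V_min) × 2^12/range = (12.5108 − (2.2)) × 4096/16 = 2639.565.
Floor → code = 2639.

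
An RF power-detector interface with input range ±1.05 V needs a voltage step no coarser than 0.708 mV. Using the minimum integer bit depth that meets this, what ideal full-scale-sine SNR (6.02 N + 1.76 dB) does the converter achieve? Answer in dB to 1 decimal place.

74.0 dB

The full-scale span is 1.05 − (-1.05) = 2.1 V.
Need 2^N ≥ 2.1 V / 0.708 mV = 2966 → N_min = 12.
SNR = 6.02 × 12 + 1.76 = 74.00 dB.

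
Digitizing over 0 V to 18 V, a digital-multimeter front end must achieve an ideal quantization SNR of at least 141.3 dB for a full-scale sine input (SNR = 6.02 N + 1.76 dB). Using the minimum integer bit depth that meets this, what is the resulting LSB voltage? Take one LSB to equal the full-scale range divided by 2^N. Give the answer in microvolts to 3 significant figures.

Span = 18 V.
N ≥ (141.3 − 1.76)/6.02 = 23.179 → N_min = 24.
Step size = 18/16777216 V = 1.07 µV.

1.07 µV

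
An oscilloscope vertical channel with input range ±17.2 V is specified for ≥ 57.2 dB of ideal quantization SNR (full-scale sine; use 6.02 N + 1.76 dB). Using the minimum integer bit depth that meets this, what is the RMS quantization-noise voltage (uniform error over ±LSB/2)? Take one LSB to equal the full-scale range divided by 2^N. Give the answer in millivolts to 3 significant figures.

Span: 17.2 V − (-17.2 V) = 34.4 V.
6.02 N + 1.76 ≥ 57.2 gives N ≥ 9.209, so the minimum integer is 10.
Step size = 34.4/1024 V = 33.594 mV.
V_rms = LSB/√12 = 9.70 mV.

9.70 mV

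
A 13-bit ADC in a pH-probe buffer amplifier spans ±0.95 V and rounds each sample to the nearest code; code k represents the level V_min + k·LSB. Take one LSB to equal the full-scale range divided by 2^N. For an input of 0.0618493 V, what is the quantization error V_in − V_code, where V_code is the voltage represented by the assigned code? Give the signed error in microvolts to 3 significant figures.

Range = 0.95 − (-0.95) = 1.9 V. LSB = 1.9 V / 2^13 ≈ 231.9 µV.
(0.0618493 − (-0.95)) / LSB = 1.0118493 × 8192/1.9 = 4362.6681. Nearest integer: k = 4363.
V_code = V_min + k × range/2^13 = -0.95 + 4363 × 1.9/8192 = 0.06192626953 V.
e = 0.0618493 − (0.06192626953) = −77.0 µV.

−77.0 µV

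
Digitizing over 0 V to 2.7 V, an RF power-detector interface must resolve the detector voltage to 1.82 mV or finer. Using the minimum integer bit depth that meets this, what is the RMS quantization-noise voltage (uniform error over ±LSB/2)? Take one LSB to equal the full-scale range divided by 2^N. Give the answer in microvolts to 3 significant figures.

381 µV

Full-scale range = 2.7 V.
2.7 V / 1.82 mV = 1484. Since 2^10 = 1024 and 2^11 = 2048, N = 11.
Step size = 2.7/2048 V = 1.3184 mV.
σ_q = LSB/√12 = 1.3184 mV/3.4641 = 381 µV.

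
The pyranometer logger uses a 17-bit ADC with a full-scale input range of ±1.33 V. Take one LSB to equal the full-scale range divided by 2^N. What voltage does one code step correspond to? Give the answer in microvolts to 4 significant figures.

Full-scale range = 1.33 V − (-1.33 V) = 2.66 V.
There are 2^17 = 131072 steps.
One LSB is 2.66 V / 131072 = 20.29 µV.

20.29 µV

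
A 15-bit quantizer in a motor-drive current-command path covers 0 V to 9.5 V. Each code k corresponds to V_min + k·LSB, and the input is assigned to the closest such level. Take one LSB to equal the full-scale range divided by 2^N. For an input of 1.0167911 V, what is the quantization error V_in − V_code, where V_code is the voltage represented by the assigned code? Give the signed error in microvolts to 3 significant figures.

+52.2 µV

Span = 9.5 V. LSB = 9.5 V / 2^15 ≈ 289.9 µV.
(V_in − V_min)/LSB = (1.0167911 − (0)) × 32768/9.5 = 3507.1801 → nearest code k = 3507.
Reconstructed level: 0 + 3507 × 9.5/32768 V = 1.0167388916 V.
e = 1.0167911 − (1.0167388916) = +52.2 µV.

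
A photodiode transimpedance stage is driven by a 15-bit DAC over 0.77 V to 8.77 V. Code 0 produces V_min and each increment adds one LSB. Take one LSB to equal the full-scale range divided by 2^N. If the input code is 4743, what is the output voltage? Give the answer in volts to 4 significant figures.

Range = 8.77 − (0.77) = 8 V. LSB = 8 V / 2^15.
V_out = 0.77 + 4743 × (8/32768) V
      = 0.77 V + 1.15796 V = 1.92796 V.

1.928 V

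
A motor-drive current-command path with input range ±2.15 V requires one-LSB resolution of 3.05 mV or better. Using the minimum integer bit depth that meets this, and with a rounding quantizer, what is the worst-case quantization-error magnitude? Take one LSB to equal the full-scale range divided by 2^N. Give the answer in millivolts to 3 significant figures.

The full-scale span is 2.15 − (-2.15) = 4.3 V.
Levels needed ≥ 4.3/3.05 mV = 1410. 2^11 = 2048 suffices, so N_min = 11.
LSB = 4.3 V / 2^11 = 2.0996 mV.
|e|_max = LSB/2 = 1.05 mV.

1.05 mV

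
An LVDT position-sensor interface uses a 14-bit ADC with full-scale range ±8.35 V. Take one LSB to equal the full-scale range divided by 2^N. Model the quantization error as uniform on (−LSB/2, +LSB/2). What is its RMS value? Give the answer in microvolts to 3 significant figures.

294 µV

The full-scale span is 8.35 − (-8.35) = 16.7 V.
One LSB is 16.7 V / 16384 = 1.0193 mV.
RMS of a uniform error over width LSB is LSB/√12 = 294 µV.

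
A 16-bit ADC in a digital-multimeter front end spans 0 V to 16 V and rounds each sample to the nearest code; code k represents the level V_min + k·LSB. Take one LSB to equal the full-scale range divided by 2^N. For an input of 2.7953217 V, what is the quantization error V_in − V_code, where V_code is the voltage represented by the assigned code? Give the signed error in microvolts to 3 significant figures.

−88.5 µV

Full-scale range = 16 V. LSB = 16 V / 2^16 ≈ 244.1 µV.
(2.7953217 − (0)) / LSB = 2.7953217 × 65536/16 = 11449.6377. Nearest integer: k = 11450.
V_code = V_min + k × range/2^16 = 0 + 11450 × 16/65536 = 2.7954101563 V.
Error = V_in − V_code = 2.7953217 − (2.7954101563) = −88.5 µV.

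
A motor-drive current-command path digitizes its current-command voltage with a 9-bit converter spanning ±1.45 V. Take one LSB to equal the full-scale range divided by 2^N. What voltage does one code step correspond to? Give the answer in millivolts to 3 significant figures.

5.66 mV

Range = 1.45 − (-1.45) = 2.9 V.
2^9 = 512 levels.
Step size = 2.9/512 V = 5.66 mV.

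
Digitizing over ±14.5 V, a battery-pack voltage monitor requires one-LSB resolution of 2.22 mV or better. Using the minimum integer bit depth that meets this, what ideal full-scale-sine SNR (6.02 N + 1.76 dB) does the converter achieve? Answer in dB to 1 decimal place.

The full-scale span is 14.5 − (-14.5) = 29 V.
Levels needed ≥ 29/2.22 mV = 13060. 2^14 = 16384 suffices, so N_min = 14.
Ideal SNR at N = 14: 6.02·14 + 1.76 = 86.0 dB.

86.0 dB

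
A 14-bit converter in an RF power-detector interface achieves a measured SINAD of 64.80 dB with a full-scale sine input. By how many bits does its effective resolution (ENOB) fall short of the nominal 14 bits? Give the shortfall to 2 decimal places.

3.53 bits

Effective bits = (64.80 − 1.76)/6.02 = 10.4718.
14 − 10.4718 = 3.53 bits below nominal.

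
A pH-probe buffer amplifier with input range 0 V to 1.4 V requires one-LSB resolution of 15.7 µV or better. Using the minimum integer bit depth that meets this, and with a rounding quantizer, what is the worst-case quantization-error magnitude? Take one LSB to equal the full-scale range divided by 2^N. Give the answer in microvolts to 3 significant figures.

5.34 µV

Range is 1.4 V.
Levels needed ≥ 1.4/15.7 µV = 89170. 2^17 = 131072 suffices, so N_min = 17.
One LSB is 1.4 V / 131072 = 10.681 µV.
|e|_max = LSB/2 = 5.34 µV.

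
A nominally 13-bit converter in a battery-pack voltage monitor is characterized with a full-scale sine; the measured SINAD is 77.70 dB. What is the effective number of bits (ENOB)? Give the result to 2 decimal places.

12.61 bits

(77.70 − 1.76) / 6.02 = 75.94/6.02 = 12.6146 effective bits.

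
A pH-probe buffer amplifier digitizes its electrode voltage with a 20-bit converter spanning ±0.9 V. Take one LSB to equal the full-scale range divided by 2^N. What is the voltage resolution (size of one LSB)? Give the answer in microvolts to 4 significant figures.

1.717 µV

Range = 0.9 − (-0.9) = 1.8 V.
There are 2^20 = 1048576 steps.
One LSB is 1.8 V / 1048576 = 1.717 µV.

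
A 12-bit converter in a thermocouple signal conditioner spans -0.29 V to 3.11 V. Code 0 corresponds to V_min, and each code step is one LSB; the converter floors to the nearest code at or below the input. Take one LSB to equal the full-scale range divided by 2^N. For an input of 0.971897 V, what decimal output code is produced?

1520

The full-scale span is 3.11 − (-0.29) = 3.4 V. LSB = 3.4 V / 2^12 ≈ 0.8301 mV.
(V_in − V_min) × 2^12/range = (0.971897 − (-0.29)) × 4096/3.4 = 1520.215.
Floor → code = 1520.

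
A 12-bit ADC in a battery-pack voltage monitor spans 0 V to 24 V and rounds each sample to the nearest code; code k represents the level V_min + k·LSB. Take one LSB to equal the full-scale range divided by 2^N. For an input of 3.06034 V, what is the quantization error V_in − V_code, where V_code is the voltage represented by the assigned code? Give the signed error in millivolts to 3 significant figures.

V_FS = 24 V. LSB = 24 V / 2^12 ≈ 5.859 mV.
Position in LSBs: (3.06034 − (0)) × 4096/24 = 522.2980; rounding gives k = 522.
Reconstructed level: 0 + 522 × 24/4096 V = 3.058593750 V.
V_in − V_code = 3.06034 − (3.058593750) = +1.75 mV.

+1.75 mV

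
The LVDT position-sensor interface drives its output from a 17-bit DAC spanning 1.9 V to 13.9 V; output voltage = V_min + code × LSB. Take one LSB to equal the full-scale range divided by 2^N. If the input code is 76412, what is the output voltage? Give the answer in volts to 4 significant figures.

Full-scale range = 13.9 V − (1.9 V) = 12 V. LSB = 12 V / 2^17.
V_out = 1.9 + 76412 × (12/131072) V
      = 1.9 + 6.99573 = 8.89573 V.

8.896 V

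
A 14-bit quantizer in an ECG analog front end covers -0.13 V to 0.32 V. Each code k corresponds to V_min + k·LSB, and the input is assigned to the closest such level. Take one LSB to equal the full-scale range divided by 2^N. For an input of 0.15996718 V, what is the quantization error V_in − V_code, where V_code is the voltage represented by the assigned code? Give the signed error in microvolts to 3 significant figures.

Full-scale range = 0.32 V − (-0.13 V) = 0.45 V. LSB = 0.45 V / 2^14 ≈ 27.47 µV.
(0.15996718 − (-0.13)) / LSB = 0.28996718 × 16384/0.45 = 10557.3828. Nearest integer: k = 10557.
V_code = V_min + k × range/2^14 = -0.13 + 10557 × 0.45/16384 = 0.15995666504 V.
Error = V_in − V_code = 0.15996718 − (0.15995666504) = +10.5 µV.

+10.5 µV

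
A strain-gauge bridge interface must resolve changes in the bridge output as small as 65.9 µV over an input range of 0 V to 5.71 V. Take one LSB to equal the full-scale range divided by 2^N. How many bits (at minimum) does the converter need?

Span = 5.71 V.
Required number of levels: 5.71/65.9 µV = 86646; smallest N with 2^N ≥ that is 17.

17 bits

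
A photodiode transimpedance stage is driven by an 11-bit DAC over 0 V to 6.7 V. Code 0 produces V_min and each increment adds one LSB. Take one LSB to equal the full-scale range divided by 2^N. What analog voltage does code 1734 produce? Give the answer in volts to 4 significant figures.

5.673 V

Span = 6.7 V. LSB = 6.7 V / 2^11.
Output = V_min + (1734/2048) × range = 0 + 0.846680 × 6.7 V
      = 0 V + 5.67275 V = 5.67275 V.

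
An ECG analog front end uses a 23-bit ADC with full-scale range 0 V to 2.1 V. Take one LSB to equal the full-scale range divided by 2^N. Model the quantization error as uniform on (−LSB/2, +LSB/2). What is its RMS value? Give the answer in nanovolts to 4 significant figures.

72.27 nV

V_FS = 2.1 V.
LSB = 2.1 V ÷ 2^23 = 2.1/8388608 V = 250.340 nV.
RMS of a uniform error over width LSB is LSB/√12 = 72.27 nV.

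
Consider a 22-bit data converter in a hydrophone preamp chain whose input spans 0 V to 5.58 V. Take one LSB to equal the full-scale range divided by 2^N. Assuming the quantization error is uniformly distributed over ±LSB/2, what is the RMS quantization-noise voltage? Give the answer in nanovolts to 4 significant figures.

Range is 5.58 V.
Step size = 5.58/4194304 V = 1.33038 µV.
σ_q = LSB/√12 = 1.33038 µV/3.4641 = 384.0 nV.

384.0 nV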